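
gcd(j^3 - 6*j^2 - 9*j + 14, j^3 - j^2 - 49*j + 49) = j^2 - 8*j + 7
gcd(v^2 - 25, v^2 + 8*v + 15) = v + 5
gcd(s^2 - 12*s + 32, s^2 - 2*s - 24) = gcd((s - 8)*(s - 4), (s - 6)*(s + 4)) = 1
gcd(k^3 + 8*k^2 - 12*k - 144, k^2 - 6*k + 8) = k - 4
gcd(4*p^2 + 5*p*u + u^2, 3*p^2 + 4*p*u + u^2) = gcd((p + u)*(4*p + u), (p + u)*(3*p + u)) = p + u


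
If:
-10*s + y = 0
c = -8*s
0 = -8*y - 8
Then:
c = 4/5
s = -1/10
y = -1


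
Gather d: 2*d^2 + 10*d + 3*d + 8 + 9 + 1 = 2*d^2 + 13*d + 18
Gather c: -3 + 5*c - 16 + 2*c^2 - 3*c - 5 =2*c^2 + 2*c - 24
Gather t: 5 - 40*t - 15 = -40*t - 10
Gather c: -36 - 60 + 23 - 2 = -75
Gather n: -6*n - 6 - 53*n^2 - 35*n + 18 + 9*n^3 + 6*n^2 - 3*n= 9*n^3 - 47*n^2 - 44*n + 12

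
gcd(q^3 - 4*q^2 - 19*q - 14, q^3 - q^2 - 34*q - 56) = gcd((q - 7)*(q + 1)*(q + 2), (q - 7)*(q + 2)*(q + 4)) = q^2 - 5*q - 14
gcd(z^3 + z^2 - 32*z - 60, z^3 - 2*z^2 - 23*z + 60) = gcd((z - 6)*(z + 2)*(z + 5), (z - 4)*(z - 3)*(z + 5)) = z + 5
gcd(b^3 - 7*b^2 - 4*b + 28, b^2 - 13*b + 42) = b - 7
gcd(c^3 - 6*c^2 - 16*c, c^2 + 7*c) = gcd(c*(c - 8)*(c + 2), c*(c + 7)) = c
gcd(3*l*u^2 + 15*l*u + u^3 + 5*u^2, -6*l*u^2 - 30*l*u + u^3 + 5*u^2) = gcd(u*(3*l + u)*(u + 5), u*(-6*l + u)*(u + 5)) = u^2 + 5*u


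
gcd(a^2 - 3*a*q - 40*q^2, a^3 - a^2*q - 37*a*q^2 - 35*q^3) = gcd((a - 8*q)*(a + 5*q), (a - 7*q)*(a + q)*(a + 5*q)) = a + 5*q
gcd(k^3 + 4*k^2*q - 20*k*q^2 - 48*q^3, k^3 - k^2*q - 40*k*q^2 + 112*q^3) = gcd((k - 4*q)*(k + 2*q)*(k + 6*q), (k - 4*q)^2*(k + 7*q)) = -k + 4*q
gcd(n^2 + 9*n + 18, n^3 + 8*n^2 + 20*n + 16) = 1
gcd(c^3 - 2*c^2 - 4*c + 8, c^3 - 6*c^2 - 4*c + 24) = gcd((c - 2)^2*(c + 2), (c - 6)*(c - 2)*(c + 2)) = c^2 - 4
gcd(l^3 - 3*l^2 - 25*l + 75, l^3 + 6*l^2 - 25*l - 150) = l^2 - 25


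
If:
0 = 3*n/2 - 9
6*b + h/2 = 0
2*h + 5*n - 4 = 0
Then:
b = 13/12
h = -13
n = 6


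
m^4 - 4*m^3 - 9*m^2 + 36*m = m*(m - 4)*(m - 3)*(m + 3)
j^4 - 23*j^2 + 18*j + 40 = (j - 4)*(j - 2)*(j + 1)*(j + 5)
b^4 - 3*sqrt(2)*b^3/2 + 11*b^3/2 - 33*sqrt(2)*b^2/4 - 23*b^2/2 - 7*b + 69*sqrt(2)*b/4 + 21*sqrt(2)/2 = (b - 2)*(b + 1/2)*(b + 7)*(b - 3*sqrt(2)/2)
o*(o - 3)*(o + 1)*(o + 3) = o^4 + o^3 - 9*o^2 - 9*o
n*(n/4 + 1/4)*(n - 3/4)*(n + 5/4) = n^4/4 + 3*n^3/8 - 7*n^2/64 - 15*n/64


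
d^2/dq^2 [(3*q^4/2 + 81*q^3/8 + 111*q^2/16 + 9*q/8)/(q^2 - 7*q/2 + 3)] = 3*(8*q^6 - 84*q^5 + 366*q^4 - 37*q^3 - 1602*q^2 + 1404*q + 396)/(8*q^6 - 84*q^5 + 366*q^4 - 847*q^3 + 1098*q^2 - 756*q + 216)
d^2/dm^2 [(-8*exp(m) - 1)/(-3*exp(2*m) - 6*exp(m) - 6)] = 2*(4*exp(4*m) - 6*exp(3*m) - 45*exp(2*m) - 18*exp(m) + 14)*exp(m)/(3*(exp(6*m) + 6*exp(5*m) + 18*exp(4*m) + 32*exp(3*m) + 36*exp(2*m) + 24*exp(m) + 8))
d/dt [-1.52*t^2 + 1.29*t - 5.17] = 1.29 - 3.04*t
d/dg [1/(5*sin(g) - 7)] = -5*cos(g)/(5*sin(g) - 7)^2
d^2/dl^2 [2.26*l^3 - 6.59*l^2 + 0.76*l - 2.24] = 13.56*l - 13.18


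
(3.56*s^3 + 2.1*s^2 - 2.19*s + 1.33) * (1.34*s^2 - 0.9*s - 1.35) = 4.7704*s^5 - 0.39*s^4 - 9.6306*s^3 + 0.9182*s^2 + 1.7595*s - 1.7955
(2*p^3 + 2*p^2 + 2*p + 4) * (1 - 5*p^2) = -10*p^5 - 10*p^4 - 8*p^3 - 18*p^2 + 2*p + 4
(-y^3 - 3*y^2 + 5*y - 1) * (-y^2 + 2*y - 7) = y^5 + y^4 - 4*y^3 + 32*y^2 - 37*y + 7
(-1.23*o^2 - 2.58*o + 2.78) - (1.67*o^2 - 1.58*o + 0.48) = -2.9*o^2 - 1.0*o + 2.3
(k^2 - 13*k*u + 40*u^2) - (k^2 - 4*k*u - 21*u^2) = -9*k*u + 61*u^2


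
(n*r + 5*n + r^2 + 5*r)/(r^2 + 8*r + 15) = (n + r)/(r + 3)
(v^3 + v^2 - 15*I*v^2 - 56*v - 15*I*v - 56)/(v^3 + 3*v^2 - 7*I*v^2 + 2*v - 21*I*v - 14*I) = (v - 8*I)/(v + 2)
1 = 1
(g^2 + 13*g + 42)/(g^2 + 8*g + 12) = (g + 7)/(g + 2)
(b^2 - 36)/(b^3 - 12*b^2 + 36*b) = (b + 6)/(b*(b - 6))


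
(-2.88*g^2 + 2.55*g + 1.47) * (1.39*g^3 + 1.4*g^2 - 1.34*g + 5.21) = -4.0032*g^5 - 0.487500000000001*g^4 + 9.4725*g^3 - 16.3638*g^2 + 11.3157*g + 7.6587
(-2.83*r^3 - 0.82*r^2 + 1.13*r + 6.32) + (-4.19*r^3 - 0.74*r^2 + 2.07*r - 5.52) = -7.02*r^3 - 1.56*r^2 + 3.2*r + 0.800000000000001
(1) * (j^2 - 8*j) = j^2 - 8*j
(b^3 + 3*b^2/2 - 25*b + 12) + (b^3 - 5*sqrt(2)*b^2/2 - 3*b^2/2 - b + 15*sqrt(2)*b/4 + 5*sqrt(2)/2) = 2*b^3 - 5*sqrt(2)*b^2/2 - 26*b + 15*sqrt(2)*b/4 + 5*sqrt(2)/2 + 12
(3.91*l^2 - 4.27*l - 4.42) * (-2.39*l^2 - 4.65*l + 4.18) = -9.3449*l^4 - 7.9762*l^3 + 46.7631*l^2 + 2.7044*l - 18.4756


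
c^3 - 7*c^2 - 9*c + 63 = (c - 7)*(c - 3)*(c + 3)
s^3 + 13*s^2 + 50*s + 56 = (s + 2)*(s + 4)*(s + 7)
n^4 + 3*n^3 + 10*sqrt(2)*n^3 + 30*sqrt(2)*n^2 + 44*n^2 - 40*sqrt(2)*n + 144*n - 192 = (n - 1)*(n + 4)*(n + 4*sqrt(2))*(n + 6*sqrt(2))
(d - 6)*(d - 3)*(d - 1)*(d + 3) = d^4 - 7*d^3 - 3*d^2 + 63*d - 54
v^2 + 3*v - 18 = (v - 3)*(v + 6)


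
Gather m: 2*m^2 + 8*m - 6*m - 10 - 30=2*m^2 + 2*m - 40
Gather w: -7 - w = -w - 7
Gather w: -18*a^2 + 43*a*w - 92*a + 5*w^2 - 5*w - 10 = -18*a^2 - 92*a + 5*w^2 + w*(43*a - 5) - 10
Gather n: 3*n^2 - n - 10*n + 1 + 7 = 3*n^2 - 11*n + 8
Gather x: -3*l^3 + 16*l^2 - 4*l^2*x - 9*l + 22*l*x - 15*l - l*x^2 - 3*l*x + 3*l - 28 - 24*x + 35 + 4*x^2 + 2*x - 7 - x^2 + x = -3*l^3 + 16*l^2 - 21*l + x^2*(3 - l) + x*(-4*l^2 + 19*l - 21)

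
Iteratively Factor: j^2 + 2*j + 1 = (j + 1)*(j + 1)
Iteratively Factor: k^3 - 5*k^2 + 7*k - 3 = (k - 1)*(k^2 - 4*k + 3) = (k - 1)^2*(k - 3)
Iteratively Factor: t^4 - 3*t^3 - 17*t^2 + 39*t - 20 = (t - 1)*(t^3 - 2*t^2 - 19*t + 20) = (t - 1)^2*(t^2 - t - 20) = (t - 5)*(t - 1)^2*(t + 4)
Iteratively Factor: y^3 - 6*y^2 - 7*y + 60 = (y - 5)*(y^2 - y - 12) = (y - 5)*(y + 3)*(y - 4)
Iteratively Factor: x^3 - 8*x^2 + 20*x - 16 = (x - 2)*(x^2 - 6*x + 8) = (x - 2)^2*(x - 4)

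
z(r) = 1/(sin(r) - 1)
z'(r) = -cos(r)/(sin(r) - 1)^2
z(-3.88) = -3.06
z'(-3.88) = 6.92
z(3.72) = -0.65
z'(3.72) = 0.35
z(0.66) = -2.58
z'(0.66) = -5.28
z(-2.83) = -0.77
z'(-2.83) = 0.56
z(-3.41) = -1.36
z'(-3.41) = 1.79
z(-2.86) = -0.78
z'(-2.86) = 0.59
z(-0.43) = -0.71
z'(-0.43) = -0.45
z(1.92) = -16.57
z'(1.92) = 93.93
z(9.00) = -1.70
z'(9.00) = 2.64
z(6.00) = -0.78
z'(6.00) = -0.59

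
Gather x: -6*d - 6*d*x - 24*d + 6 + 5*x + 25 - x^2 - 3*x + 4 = -30*d - x^2 + x*(2 - 6*d) + 35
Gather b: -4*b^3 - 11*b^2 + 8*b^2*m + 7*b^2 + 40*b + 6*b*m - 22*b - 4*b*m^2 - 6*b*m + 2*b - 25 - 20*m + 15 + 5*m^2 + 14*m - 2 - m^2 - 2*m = -4*b^3 + b^2*(8*m - 4) + b*(20 - 4*m^2) + 4*m^2 - 8*m - 12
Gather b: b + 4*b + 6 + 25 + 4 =5*b + 35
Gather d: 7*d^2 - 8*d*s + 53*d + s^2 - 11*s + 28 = 7*d^2 + d*(53 - 8*s) + s^2 - 11*s + 28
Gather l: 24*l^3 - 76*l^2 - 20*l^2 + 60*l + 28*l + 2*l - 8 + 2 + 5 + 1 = 24*l^3 - 96*l^2 + 90*l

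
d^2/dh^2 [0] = 0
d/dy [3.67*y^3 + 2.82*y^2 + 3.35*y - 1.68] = 11.01*y^2 + 5.64*y + 3.35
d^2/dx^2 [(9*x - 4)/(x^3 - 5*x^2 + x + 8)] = 2*((9*x - 4)*(3*x^2 - 10*x + 1)^2 + (-27*x^2 + 90*x - (3*x - 5)*(9*x - 4) - 9)*(x^3 - 5*x^2 + x + 8))/(x^3 - 5*x^2 + x + 8)^3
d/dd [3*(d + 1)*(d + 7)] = 6*d + 24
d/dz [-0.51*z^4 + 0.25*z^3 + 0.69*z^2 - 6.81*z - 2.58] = -2.04*z^3 + 0.75*z^2 + 1.38*z - 6.81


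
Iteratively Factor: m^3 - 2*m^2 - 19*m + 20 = (m - 5)*(m^2 + 3*m - 4) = (m - 5)*(m + 4)*(m - 1)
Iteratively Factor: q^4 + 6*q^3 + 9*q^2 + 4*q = (q + 4)*(q^3 + 2*q^2 + q) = q*(q + 4)*(q^2 + 2*q + 1) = q*(q + 1)*(q + 4)*(q + 1)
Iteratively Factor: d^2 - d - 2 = (d - 2)*(d + 1)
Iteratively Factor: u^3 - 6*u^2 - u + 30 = (u - 5)*(u^2 - u - 6) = (u - 5)*(u + 2)*(u - 3)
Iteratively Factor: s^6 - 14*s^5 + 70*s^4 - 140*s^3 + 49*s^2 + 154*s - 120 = (s - 2)*(s^5 - 12*s^4 + 46*s^3 - 48*s^2 - 47*s + 60) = (s - 3)*(s - 2)*(s^4 - 9*s^3 + 19*s^2 + 9*s - 20) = (s - 5)*(s - 3)*(s - 2)*(s^3 - 4*s^2 - s + 4) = (s - 5)*(s - 3)*(s - 2)*(s + 1)*(s^2 - 5*s + 4) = (s - 5)*(s - 4)*(s - 3)*(s - 2)*(s + 1)*(s - 1)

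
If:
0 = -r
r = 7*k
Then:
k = 0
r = 0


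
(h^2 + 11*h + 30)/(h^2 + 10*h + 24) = (h + 5)/(h + 4)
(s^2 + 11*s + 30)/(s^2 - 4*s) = (s^2 + 11*s + 30)/(s*(s - 4))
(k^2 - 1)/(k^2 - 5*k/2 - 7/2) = 2*(k - 1)/(2*k - 7)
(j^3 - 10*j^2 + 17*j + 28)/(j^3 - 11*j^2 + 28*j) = (j + 1)/j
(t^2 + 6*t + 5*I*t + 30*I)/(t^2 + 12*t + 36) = (t + 5*I)/(t + 6)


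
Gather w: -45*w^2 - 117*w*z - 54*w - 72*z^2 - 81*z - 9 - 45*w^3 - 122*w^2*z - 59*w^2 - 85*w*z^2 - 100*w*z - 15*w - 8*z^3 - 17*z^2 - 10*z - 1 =-45*w^3 + w^2*(-122*z - 104) + w*(-85*z^2 - 217*z - 69) - 8*z^3 - 89*z^2 - 91*z - 10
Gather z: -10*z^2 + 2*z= -10*z^2 + 2*z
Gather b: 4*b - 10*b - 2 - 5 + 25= 18 - 6*b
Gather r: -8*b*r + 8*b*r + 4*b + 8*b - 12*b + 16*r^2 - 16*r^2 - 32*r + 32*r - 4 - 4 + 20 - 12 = 0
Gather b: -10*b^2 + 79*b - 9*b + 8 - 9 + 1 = -10*b^2 + 70*b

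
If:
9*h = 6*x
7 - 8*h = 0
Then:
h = 7/8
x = 21/16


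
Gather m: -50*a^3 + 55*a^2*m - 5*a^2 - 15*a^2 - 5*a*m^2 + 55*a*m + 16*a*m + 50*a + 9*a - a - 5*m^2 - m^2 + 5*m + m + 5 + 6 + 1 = -50*a^3 - 20*a^2 + 58*a + m^2*(-5*a - 6) + m*(55*a^2 + 71*a + 6) + 12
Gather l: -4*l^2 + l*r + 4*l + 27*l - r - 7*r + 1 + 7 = -4*l^2 + l*(r + 31) - 8*r + 8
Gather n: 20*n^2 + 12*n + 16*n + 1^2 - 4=20*n^2 + 28*n - 3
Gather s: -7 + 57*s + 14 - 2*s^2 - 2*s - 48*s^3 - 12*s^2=-48*s^3 - 14*s^2 + 55*s + 7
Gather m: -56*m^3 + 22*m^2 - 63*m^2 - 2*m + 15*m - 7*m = -56*m^3 - 41*m^2 + 6*m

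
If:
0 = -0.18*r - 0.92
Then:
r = -5.11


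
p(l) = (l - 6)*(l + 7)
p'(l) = 2*l + 1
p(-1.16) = -41.81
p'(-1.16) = -1.32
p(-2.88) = -36.59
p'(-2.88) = -4.76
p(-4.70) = -24.61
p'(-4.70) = -8.40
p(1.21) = -39.33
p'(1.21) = 3.42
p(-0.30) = -42.21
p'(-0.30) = 0.40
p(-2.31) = -38.97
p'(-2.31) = -3.62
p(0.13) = -41.85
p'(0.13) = 1.26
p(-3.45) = -33.55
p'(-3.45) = -5.90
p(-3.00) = -36.00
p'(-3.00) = -5.00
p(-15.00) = 168.00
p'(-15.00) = -29.00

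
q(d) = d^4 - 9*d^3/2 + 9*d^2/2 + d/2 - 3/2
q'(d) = 4*d^3 - 27*d^2/2 + 9*d + 1/2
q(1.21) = -0.13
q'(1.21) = -1.29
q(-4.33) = 797.55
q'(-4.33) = -616.31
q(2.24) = -3.20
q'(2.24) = -2.12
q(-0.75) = 2.87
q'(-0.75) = -15.53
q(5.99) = 483.19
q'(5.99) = 429.72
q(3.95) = 36.79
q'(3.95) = 71.94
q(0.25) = -1.16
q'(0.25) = 1.97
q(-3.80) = 517.02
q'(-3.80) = -448.13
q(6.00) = 487.50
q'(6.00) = 432.50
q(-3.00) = 240.00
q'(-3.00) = -256.00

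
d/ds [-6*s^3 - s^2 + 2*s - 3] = -18*s^2 - 2*s + 2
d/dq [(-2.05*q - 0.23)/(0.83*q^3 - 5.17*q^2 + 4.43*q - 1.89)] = (3.403*q^3 - 10.0258*q^2 - 2.3782*q + 4.8934)/(0.6889*q^6 - 8.5822*q^5 + 34.0827*q^4 - 48.9436*q^3 + 39.1675*q^2 - 16.7454*q + 3.5721)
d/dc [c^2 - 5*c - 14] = 2*c - 5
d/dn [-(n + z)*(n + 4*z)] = -2*n - 5*z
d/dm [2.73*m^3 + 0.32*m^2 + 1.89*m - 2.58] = 8.19*m^2 + 0.64*m + 1.89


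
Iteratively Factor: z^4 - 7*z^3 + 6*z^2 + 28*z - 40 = (z - 5)*(z^3 - 2*z^2 - 4*z + 8) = (z - 5)*(z - 2)*(z^2 - 4) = (z - 5)*(z - 2)^2*(z + 2)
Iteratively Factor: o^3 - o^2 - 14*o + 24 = (o + 4)*(o^2 - 5*o + 6) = (o - 3)*(o + 4)*(o - 2)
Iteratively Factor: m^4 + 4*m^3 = (m + 4)*(m^3) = m*(m + 4)*(m^2) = m^2*(m + 4)*(m)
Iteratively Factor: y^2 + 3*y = (y + 3)*(y)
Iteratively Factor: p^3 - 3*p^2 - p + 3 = (p + 1)*(p^2 - 4*p + 3) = (p - 1)*(p + 1)*(p - 3)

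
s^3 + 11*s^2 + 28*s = s*(s + 4)*(s + 7)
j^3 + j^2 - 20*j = j*(j - 4)*(j + 5)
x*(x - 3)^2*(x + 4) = x^4 - 2*x^3 - 15*x^2 + 36*x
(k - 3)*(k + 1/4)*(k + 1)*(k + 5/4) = k^4 - k^3/2 - 91*k^2/16 - 41*k/8 - 15/16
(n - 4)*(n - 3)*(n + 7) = n^3 - 37*n + 84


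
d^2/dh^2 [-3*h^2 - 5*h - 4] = -6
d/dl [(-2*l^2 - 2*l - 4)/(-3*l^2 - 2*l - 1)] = 2*(-l^2 - 10*l - 3)/(9*l^4 + 12*l^3 + 10*l^2 + 4*l + 1)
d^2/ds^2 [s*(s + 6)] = 2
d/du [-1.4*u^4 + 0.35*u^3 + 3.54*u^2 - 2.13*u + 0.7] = -5.6*u^3 + 1.05*u^2 + 7.08*u - 2.13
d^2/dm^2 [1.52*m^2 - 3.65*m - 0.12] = 3.04000000000000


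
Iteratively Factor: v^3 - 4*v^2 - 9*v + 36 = (v - 3)*(v^2 - v - 12) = (v - 4)*(v - 3)*(v + 3)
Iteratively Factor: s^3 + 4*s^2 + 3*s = (s)*(s^2 + 4*s + 3) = s*(s + 1)*(s + 3)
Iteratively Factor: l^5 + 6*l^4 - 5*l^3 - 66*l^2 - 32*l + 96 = (l - 1)*(l^4 + 7*l^3 + 2*l^2 - 64*l - 96) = (l - 3)*(l - 1)*(l^3 + 10*l^2 + 32*l + 32) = (l - 3)*(l - 1)*(l + 4)*(l^2 + 6*l + 8) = (l - 3)*(l - 1)*(l + 2)*(l + 4)*(l + 4)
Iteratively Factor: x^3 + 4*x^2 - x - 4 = (x + 1)*(x^2 + 3*x - 4) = (x + 1)*(x + 4)*(x - 1)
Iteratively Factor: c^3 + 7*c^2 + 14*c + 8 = (c + 1)*(c^2 + 6*c + 8) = (c + 1)*(c + 4)*(c + 2)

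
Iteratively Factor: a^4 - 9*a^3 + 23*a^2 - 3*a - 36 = (a + 1)*(a^3 - 10*a^2 + 33*a - 36) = (a - 3)*(a + 1)*(a^2 - 7*a + 12) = (a - 4)*(a - 3)*(a + 1)*(a - 3)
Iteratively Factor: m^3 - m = (m + 1)*(m^2 - m) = m*(m + 1)*(m - 1)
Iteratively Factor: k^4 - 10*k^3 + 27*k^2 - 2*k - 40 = (k - 4)*(k^3 - 6*k^2 + 3*k + 10) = (k - 5)*(k - 4)*(k^2 - k - 2) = (k - 5)*(k - 4)*(k + 1)*(k - 2)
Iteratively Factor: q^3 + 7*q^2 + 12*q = (q + 4)*(q^2 + 3*q) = (q + 3)*(q + 4)*(q)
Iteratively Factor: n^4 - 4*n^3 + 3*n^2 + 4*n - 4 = (n + 1)*(n^3 - 5*n^2 + 8*n - 4) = (n - 1)*(n + 1)*(n^2 - 4*n + 4) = (n - 2)*(n - 1)*(n + 1)*(n - 2)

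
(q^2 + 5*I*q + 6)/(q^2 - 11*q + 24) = (q^2 + 5*I*q + 6)/(q^2 - 11*q + 24)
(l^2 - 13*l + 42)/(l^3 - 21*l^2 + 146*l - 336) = 1/(l - 8)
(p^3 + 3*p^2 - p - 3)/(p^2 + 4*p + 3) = p - 1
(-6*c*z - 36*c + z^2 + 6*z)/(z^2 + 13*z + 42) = (-6*c + z)/(z + 7)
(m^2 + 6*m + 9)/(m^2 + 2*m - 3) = (m + 3)/(m - 1)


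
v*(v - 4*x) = v^2 - 4*v*x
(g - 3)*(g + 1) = g^2 - 2*g - 3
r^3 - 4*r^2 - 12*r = r*(r - 6)*(r + 2)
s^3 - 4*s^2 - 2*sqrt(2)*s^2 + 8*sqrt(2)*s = s*(s - 4)*(s - 2*sqrt(2))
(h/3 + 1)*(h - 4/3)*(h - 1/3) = h^3/3 + 4*h^2/9 - 41*h/27 + 4/9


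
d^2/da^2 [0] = 0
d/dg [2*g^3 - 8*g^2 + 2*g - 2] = 6*g^2 - 16*g + 2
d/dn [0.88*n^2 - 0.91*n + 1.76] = 1.76*n - 0.91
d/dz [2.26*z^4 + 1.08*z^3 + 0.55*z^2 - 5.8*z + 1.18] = 9.04*z^3 + 3.24*z^2 + 1.1*z - 5.8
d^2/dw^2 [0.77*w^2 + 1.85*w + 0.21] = 1.54000000000000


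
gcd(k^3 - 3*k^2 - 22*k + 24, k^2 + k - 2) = k - 1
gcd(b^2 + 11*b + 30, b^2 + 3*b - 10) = b + 5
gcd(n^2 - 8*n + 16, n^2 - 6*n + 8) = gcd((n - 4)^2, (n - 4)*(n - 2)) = n - 4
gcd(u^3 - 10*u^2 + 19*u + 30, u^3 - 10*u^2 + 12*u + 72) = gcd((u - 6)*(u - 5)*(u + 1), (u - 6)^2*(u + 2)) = u - 6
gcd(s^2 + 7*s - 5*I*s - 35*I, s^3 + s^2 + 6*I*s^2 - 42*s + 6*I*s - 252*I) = s + 7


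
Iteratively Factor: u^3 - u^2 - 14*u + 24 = (u - 3)*(u^2 + 2*u - 8) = (u - 3)*(u - 2)*(u + 4)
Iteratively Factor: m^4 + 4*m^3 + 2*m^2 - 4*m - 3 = (m + 1)*(m^3 + 3*m^2 - m - 3) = (m + 1)*(m + 3)*(m^2 - 1) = (m - 1)*(m + 1)*(m + 3)*(m + 1)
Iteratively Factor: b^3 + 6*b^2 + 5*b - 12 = (b - 1)*(b^2 + 7*b + 12) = (b - 1)*(b + 4)*(b + 3)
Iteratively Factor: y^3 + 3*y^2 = (y)*(y^2 + 3*y) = y^2*(y + 3)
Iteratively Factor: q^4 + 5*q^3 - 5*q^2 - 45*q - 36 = (q + 4)*(q^3 + q^2 - 9*q - 9) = (q + 1)*(q + 4)*(q^2 - 9) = (q - 3)*(q + 1)*(q + 4)*(q + 3)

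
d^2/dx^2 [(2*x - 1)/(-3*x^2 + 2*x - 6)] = 2*(-4*(2*x - 1)*(3*x - 1)^2 + (18*x - 7)*(3*x^2 - 2*x + 6))/(3*x^2 - 2*x + 6)^3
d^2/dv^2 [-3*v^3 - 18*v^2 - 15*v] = -18*v - 36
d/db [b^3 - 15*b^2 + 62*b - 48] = 3*b^2 - 30*b + 62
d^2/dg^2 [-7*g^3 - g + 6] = -42*g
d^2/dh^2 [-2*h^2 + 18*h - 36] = -4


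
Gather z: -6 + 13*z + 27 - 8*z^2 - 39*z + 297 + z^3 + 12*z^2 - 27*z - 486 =z^3 + 4*z^2 - 53*z - 168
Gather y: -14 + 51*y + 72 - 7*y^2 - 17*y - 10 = -7*y^2 + 34*y + 48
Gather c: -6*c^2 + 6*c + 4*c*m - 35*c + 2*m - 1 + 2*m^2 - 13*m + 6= -6*c^2 + c*(4*m - 29) + 2*m^2 - 11*m + 5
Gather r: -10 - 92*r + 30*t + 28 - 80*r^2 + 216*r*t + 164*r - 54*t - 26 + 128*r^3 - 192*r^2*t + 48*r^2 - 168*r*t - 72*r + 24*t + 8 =128*r^3 + r^2*(-192*t - 32) + 48*r*t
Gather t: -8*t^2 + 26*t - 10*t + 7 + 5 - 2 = -8*t^2 + 16*t + 10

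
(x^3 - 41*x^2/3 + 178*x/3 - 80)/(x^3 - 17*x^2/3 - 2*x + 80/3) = (x - 6)/(x + 2)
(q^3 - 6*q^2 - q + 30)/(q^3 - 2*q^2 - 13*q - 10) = (q - 3)/(q + 1)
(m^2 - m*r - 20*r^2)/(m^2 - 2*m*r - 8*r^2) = (-m^2 + m*r + 20*r^2)/(-m^2 + 2*m*r + 8*r^2)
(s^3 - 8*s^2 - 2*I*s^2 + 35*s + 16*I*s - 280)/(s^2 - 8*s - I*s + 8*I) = (s^2 - 2*I*s + 35)/(s - I)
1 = 1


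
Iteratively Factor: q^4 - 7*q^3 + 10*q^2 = (q)*(q^3 - 7*q^2 + 10*q) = q^2*(q^2 - 7*q + 10) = q^2*(q - 5)*(q - 2)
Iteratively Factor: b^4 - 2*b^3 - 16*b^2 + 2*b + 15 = (b - 1)*(b^3 - b^2 - 17*b - 15) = (b - 5)*(b - 1)*(b^2 + 4*b + 3) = (b - 5)*(b - 1)*(b + 3)*(b + 1)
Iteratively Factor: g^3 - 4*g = (g + 2)*(g^2 - 2*g) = g*(g + 2)*(g - 2)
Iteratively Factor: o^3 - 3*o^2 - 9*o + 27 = (o + 3)*(o^2 - 6*o + 9) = (o - 3)*(o + 3)*(o - 3)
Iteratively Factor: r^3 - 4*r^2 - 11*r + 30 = (r - 5)*(r^2 + r - 6) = (r - 5)*(r + 3)*(r - 2)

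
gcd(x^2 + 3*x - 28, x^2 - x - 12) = x - 4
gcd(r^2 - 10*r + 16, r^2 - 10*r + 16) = r^2 - 10*r + 16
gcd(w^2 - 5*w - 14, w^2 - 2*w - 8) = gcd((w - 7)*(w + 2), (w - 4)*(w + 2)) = w + 2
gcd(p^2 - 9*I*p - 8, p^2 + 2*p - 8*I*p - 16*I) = p - 8*I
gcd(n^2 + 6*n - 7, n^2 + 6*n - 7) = n^2 + 6*n - 7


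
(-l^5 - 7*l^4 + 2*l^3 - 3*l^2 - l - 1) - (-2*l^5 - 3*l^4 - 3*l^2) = l^5 - 4*l^4 + 2*l^3 - l - 1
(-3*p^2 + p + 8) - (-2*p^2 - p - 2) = -p^2 + 2*p + 10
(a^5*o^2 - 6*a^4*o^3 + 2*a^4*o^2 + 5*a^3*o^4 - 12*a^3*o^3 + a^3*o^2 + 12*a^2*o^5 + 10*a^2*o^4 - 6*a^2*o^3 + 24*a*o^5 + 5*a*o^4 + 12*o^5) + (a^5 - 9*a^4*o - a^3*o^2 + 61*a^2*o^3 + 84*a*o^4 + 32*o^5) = a^5*o^2 + a^5 - 6*a^4*o^3 + 2*a^4*o^2 - 9*a^4*o + 5*a^3*o^4 - 12*a^3*o^3 + 12*a^2*o^5 + 10*a^2*o^4 + 55*a^2*o^3 + 24*a*o^5 + 89*a*o^4 + 44*o^5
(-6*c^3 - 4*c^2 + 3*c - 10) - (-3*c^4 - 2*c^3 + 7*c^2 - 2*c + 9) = 3*c^4 - 4*c^3 - 11*c^2 + 5*c - 19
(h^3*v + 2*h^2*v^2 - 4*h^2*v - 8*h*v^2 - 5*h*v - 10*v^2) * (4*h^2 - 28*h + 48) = 4*h^5*v + 8*h^4*v^2 - 44*h^4*v - 88*h^3*v^2 + 140*h^3*v + 280*h^2*v^2 - 52*h^2*v - 104*h*v^2 - 240*h*v - 480*v^2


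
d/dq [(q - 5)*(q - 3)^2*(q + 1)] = 4*q^3 - 30*q^2 + 56*q - 6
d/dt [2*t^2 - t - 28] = 4*t - 1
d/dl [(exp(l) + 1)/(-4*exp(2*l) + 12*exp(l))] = (exp(2*l) + 2*exp(l) - 3)*exp(-l)/(4*(exp(2*l) - 6*exp(l) + 9))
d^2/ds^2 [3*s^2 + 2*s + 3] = 6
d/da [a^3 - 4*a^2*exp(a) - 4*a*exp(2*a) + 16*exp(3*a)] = -4*a^2*exp(a) + 3*a^2 - 8*a*exp(2*a) - 8*a*exp(a) + 48*exp(3*a) - 4*exp(2*a)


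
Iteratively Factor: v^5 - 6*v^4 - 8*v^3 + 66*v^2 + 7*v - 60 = (v + 3)*(v^4 - 9*v^3 + 19*v^2 + 9*v - 20) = (v + 1)*(v + 3)*(v^3 - 10*v^2 + 29*v - 20) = (v - 1)*(v + 1)*(v + 3)*(v^2 - 9*v + 20) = (v - 4)*(v - 1)*(v + 1)*(v + 3)*(v - 5)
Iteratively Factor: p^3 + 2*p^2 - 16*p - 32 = (p + 4)*(p^2 - 2*p - 8) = (p - 4)*(p + 4)*(p + 2)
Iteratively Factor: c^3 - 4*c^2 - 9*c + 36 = (c + 3)*(c^2 - 7*c + 12) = (c - 4)*(c + 3)*(c - 3)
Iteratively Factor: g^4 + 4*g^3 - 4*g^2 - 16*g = (g + 4)*(g^3 - 4*g) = (g + 2)*(g + 4)*(g^2 - 2*g) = g*(g + 2)*(g + 4)*(g - 2)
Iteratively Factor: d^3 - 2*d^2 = (d)*(d^2 - 2*d) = d*(d - 2)*(d)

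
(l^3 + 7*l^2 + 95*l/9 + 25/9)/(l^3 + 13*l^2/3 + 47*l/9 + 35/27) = 3*(l + 5)/(3*l + 7)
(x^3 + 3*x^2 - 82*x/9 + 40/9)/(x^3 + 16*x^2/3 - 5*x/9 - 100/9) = (3*x - 2)/(3*x + 5)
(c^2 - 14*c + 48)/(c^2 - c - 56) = (c - 6)/(c + 7)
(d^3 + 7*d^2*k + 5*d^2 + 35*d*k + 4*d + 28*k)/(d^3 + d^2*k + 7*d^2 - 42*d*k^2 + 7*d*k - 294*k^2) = (d^2 + 5*d + 4)/(d^2 - 6*d*k + 7*d - 42*k)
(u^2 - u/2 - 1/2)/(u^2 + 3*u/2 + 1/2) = (u - 1)/(u + 1)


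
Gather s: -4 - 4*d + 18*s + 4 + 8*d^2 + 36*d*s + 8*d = 8*d^2 + 4*d + s*(36*d + 18)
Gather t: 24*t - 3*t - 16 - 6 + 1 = 21*t - 21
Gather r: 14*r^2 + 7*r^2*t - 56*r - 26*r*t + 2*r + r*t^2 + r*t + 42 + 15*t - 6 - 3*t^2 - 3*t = r^2*(7*t + 14) + r*(t^2 - 25*t - 54) - 3*t^2 + 12*t + 36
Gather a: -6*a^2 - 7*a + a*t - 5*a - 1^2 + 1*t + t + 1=-6*a^2 + a*(t - 12) + 2*t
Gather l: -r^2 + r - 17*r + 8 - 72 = -r^2 - 16*r - 64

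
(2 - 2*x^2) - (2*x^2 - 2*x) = -4*x^2 + 2*x + 2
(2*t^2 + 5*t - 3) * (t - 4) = 2*t^3 - 3*t^2 - 23*t + 12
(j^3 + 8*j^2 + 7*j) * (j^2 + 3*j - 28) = j^5 + 11*j^4 + 3*j^3 - 203*j^2 - 196*j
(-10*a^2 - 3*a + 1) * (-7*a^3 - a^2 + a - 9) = 70*a^5 + 31*a^4 - 14*a^3 + 86*a^2 + 28*a - 9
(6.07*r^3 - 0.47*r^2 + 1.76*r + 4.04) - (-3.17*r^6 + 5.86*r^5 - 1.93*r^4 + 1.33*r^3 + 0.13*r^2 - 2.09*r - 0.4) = 3.17*r^6 - 5.86*r^5 + 1.93*r^4 + 4.74*r^3 - 0.6*r^2 + 3.85*r + 4.44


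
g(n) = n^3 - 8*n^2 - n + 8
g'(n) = 3*n^2 - 16*n - 1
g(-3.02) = -89.49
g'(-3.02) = 74.68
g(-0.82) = 2.89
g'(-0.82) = 14.14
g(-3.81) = -159.63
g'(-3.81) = 103.51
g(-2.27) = -42.65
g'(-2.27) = 50.78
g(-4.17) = -199.45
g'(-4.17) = 117.89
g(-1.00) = 0.00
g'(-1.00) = 18.00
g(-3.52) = -131.22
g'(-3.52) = 92.49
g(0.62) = 4.54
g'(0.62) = -9.77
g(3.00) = -40.00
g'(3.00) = -22.00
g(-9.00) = -1360.00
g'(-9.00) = 386.00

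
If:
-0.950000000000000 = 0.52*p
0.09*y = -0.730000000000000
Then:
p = -1.83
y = -8.11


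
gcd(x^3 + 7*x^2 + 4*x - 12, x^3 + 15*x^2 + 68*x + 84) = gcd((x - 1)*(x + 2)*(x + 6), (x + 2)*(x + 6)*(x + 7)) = x^2 + 8*x + 12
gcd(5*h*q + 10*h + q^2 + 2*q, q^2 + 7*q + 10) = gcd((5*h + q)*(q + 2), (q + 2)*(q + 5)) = q + 2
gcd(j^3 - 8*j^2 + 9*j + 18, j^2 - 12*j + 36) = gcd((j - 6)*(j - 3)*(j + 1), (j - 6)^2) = j - 6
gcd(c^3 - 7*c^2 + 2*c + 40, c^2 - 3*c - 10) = c^2 - 3*c - 10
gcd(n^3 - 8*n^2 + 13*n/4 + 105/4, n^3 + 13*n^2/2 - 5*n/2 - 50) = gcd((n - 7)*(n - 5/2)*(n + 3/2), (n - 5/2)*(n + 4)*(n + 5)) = n - 5/2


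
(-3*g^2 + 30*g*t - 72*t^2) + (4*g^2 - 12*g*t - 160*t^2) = g^2 + 18*g*t - 232*t^2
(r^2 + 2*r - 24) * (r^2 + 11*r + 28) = r^4 + 13*r^3 + 26*r^2 - 208*r - 672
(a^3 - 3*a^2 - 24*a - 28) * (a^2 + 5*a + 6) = a^5 + 2*a^4 - 33*a^3 - 166*a^2 - 284*a - 168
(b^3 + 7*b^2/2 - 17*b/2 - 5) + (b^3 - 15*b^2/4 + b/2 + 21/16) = 2*b^3 - b^2/4 - 8*b - 59/16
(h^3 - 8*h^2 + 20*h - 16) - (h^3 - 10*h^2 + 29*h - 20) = 2*h^2 - 9*h + 4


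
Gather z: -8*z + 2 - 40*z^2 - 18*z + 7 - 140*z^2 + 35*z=-180*z^2 + 9*z + 9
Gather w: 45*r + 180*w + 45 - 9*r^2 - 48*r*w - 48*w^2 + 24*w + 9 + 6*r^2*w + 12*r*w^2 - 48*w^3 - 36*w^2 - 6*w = -9*r^2 + 45*r - 48*w^3 + w^2*(12*r - 84) + w*(6*r^2 - 48*r + 198) + 54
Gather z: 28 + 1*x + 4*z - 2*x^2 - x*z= -2*x^2 + x + z*(4 - x) + 28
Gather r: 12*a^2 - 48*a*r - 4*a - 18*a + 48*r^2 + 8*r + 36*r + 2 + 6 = 12*a^2 - 22*a + 48*r^2 + r*(44 - 48*a) + 8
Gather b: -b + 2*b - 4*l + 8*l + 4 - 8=b + 4*l - 4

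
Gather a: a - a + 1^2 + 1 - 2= 0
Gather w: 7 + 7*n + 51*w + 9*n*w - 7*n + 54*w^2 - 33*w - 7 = 54*w^2 + w*(9*n + 18)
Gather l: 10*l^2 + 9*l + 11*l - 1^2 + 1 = 10*l^2 + 20*l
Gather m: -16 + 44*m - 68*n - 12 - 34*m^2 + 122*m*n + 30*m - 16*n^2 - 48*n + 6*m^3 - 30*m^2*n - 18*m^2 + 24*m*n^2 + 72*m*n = 6*m^3 + m^2*(-30*n - 52) + m*(24*n^2 + 194*n + 74) - 16*n^2 - 116*n - 28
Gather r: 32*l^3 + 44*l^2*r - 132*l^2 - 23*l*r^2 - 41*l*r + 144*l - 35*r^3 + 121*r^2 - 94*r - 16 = 32*l^3 - 132*l^2 + 144*l - 35*r^3 + r^2*(121 - 23*l) + r*(44*l^2 - 41*l - 94) - 16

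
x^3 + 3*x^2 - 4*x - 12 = (x - 2)*(x + 2)*(x + 3)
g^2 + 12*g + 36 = (g + 6)^2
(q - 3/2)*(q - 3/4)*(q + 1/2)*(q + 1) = q^4 - 3*q^3/4 - 7*q^2/4 + 9*q/16 + 9/16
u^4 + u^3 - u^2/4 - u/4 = u*(u - 1/2)*(u + 1/2)*(u + 1)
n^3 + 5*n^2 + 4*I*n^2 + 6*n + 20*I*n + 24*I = (n + 2)*(n + 3)*(n + 4*I)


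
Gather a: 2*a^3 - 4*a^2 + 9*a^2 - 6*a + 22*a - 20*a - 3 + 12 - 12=2*a^3 + 5*a^2 - 4*a - 3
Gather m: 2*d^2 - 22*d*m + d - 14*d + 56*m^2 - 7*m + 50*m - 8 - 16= 2*d^2 - 13*d + 56*m^2 + m*(43 - 22*d) - 24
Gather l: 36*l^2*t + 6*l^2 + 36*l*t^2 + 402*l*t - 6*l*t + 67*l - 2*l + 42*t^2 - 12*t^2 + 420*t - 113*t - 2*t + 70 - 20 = l^2*(36*t + 6) + l*(36*t^2 + 396*t + 65) + 30*t^2 + 305*t + 50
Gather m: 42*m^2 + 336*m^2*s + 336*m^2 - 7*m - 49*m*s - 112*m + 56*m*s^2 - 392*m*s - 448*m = m^2*(336*s + 378) + m*(56*s^2 - 441*s - 567)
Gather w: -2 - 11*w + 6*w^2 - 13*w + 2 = 6*w^2 - 24*w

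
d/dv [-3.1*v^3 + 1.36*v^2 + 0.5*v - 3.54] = -9.3*v^2 + 2.72*v + 0.5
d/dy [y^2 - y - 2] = 2*y - 1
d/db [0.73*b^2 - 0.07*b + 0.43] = 1.46*b - 0.07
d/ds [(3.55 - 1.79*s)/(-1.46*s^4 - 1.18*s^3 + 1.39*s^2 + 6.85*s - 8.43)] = (-7.8402*s^4 + 16.5076*s^3 + 15.0551*s^2 - 9.869*s - 9.2278)/(2.1316*s^8 + 3.4456*s^7 - 2.6664*s^6 - 23.2824*s^5 + 10.3817*s^4 + 38.9378*s^3 + 23.4871*s^2 - 115.491*s + 71.0649)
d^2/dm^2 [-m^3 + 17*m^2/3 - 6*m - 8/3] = 34/3 - 6*m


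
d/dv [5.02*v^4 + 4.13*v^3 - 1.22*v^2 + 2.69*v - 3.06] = 20.08*v^3 + 12.39*v^2 - 2.44*v + 2.69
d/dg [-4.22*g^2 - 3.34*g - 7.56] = -8.44*g - 3.34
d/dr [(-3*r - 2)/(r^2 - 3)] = (3*r^2 + 4*r + 9)/(r^4 - 6*r^2 + 9)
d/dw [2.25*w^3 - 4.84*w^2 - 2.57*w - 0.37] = 6.75*w^2 - 9.68*w - 2.57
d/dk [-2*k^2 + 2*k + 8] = 2 - 4*k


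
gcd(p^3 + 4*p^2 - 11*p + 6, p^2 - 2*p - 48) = p + 6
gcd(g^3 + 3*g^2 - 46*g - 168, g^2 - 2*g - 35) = g - 7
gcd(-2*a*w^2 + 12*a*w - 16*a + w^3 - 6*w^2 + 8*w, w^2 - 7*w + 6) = 1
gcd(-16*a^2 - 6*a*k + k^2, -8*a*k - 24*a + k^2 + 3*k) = 8*a - k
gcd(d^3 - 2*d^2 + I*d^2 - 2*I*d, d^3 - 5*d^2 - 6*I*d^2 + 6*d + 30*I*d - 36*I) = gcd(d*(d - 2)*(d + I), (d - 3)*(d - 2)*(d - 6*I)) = d - 2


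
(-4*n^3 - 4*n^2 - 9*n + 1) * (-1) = 4*n^3 + 4*n^2 + 9*n - 1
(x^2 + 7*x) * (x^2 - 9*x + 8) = x^4 - 2*x^3 - 55*x^2 + 56*x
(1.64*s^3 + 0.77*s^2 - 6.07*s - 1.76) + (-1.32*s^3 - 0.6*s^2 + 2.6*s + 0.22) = 0.32*s^3 + 0.17*s^2 - 3.47*s - 1.54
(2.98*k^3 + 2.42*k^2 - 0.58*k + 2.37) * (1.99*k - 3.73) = 5.9302*k^4 - 6.2996*k^3 - 10.1808*k^2 + 6.8797*k - 8.8401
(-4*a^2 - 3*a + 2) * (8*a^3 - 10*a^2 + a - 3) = -32*a^5 + 16*a^4 + 42*a^3 - 11*a^2 + 11*a - 6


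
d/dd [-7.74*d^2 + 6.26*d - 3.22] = 6.26 - 15.48*d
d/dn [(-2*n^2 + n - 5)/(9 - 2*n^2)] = (2*n^2 - 56*n + 9)/(4*n^4 - 36*n^2 + 81)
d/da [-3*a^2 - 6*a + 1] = -6*a - 6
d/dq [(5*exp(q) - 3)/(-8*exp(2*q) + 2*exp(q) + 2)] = ((5*exp(q) - 3)*(8*exp(q) - 1) - 20*exp(2*q) + 5*exp(q) + 5)*exp(q)/(2*(-4*exp(2*q) + exp(q) + 1)^2)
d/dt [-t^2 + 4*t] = 4 - 2*t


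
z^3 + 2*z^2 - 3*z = z*(z - 1)*(z + 3)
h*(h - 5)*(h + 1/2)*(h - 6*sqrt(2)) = h^4 - 6*sqrt(2)*h^3 - 9*h^3/2 - 5*h^2/2 + 27*sqrt(2)*h^2 + 15*sqrt(2)*h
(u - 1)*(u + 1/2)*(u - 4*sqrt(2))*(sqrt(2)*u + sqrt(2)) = sqrt(2)*u^4 - 8*u^3 + sqrt(2)*u^3/2 - 4*u^2 - sqrt(2)*u^2 - sqrt(2)*u/2 + 8*u + 4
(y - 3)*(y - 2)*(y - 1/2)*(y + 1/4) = y^4 - 21*y^3/4 + 57*y^2/8 - 7*y/8 - 3/4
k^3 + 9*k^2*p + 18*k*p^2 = k*(k + 3*p)*(k + 6*p)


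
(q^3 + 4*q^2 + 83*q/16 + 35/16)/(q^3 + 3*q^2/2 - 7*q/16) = (4*q^2 + 9*q + 5)/(q*(4*q - 1))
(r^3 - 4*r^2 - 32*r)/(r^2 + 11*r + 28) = r*(r - 8)/(r + 7)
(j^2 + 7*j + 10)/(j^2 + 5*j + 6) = (j + 5)/(j + 3)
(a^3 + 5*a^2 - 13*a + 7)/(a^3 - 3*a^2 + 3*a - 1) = (a + 7)/(a - 1)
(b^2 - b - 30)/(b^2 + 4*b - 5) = (b - 6)/(b - 1)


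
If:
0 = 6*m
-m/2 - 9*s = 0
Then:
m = 0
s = 0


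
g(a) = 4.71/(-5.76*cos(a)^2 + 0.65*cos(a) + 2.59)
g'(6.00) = 3.12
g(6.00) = -2.25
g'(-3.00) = -0.59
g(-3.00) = -1.27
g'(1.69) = 1.60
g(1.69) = 1.94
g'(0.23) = -2.27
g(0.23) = -2.10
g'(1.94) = 8.19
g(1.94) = 2.93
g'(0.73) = -1618.79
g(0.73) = -37.96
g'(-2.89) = -1.17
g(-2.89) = -1.37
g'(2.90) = 1.11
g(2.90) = -1.36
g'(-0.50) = 13.13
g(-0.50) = -3.69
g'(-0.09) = 0.75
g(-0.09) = -1.90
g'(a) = 4.71*(-11.52*sin(a)*cos(a) + 0.65*sin(a))/(-5.76*cos(a)^2 + 0.65*cos(a) + 2.59)^2 = (3.0615 - 54.2592*cos(a))*sin(a)/(-5.76*cos(a)^2 + 0.65*cos(a) + 2.59)^2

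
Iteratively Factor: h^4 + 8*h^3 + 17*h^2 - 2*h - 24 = (h - 1)*(h^3 + 9*h^2 + 26*h + 24) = (h - 1)*(h + 4)*(h^2 + 5*h + 6) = (h - 1)*(h + 3)*(h + 4)*(h + 2)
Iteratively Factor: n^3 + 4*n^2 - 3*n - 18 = (n - 2)*(n^2 + 6*n + 9) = (n - 2)*(n + 3)*(n + 3)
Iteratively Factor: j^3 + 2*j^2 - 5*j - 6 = (j + 1)*(j^2 + j - 6) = (j + 1)*(j + 3)*(j - 2)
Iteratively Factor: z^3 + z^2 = (z)*(z^2 + z) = z*(z + 1)*(z)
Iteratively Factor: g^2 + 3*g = (g)*(g + 3)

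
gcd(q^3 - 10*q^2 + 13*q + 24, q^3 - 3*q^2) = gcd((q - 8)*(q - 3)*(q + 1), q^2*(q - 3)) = q - 3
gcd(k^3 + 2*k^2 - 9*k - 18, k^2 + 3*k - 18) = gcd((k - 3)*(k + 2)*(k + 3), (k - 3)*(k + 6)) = k - 3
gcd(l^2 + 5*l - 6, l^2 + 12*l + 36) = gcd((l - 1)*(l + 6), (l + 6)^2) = l + 6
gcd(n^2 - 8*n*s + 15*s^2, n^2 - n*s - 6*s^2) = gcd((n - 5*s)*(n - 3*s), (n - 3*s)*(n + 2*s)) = -n + 3*s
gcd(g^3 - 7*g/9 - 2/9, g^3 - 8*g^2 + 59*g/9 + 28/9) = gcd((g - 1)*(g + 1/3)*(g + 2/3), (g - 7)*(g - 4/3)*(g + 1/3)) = g + 1/3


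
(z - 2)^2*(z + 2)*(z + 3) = z^4 + z^3 - 10*z^2 - 4*z + 24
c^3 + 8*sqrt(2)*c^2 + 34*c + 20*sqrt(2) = (c + sqrt(2))*(c + 2*sqrt(2))*(c + 5*sqrt(2))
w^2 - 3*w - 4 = (w - 4)*(w + 1)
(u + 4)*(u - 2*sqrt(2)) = u^2 - 2*sqrt(2)*u + 4*u - 8*sqrt(2)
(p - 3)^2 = p^2 - 6*p + 9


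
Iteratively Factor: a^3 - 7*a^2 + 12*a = (a - 3)*(a^2 - 4*a) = (a - 4)*(a - 3)*(a)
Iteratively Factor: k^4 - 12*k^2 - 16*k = (k)*(k^3 - 12*k - 16) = k*(k - 4)*(k^2 + 4*k + 4) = k*(k - 4)*(k + 2)*(k + 2)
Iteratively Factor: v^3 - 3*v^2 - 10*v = (v)*(v^2 - 3*v - 10) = v*(v + 2)*(v - 5)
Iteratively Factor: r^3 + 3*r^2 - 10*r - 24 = (r - 3)*(r^2 + 6*r + 8) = (r - 3)*(r + 2)*(r + 4)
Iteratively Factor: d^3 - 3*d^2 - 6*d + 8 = (d - 4)*(d^2 + d - 2) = (d - 4)*(d - 1)*(d + 2)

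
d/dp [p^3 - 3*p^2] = 3*p*(p - 2)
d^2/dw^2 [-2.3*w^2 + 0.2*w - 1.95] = -4.60000000000000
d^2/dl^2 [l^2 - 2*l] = 2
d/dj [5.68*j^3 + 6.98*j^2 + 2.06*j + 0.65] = 17.04*j^2 + 13.96*j + 2.06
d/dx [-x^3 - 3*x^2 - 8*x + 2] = -3*x^2 - 6*x - 8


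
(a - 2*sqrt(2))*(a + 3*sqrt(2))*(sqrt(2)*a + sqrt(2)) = sqrt(2)*a^3 + sqrt(2)*a^2 + 2*a^2 - 12*sqrt(2)*a + 2*a - 12*sqrt(2)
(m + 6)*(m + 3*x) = m^2 + 3*m*x + 6*m + 18*x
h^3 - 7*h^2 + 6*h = h*(h - 6)*(h - 1)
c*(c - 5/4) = c^2 - 5*c/4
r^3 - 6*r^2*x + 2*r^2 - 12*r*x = r*(r + 2)*(r - 6*x)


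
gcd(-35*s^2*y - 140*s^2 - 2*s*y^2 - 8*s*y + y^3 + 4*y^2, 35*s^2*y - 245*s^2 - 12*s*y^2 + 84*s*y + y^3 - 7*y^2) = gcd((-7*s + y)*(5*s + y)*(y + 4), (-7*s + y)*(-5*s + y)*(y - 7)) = -7*s + y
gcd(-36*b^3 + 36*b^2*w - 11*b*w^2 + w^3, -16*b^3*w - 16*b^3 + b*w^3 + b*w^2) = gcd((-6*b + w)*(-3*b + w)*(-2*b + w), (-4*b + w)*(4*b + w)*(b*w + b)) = 1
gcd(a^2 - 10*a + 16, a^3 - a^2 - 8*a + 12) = a - 2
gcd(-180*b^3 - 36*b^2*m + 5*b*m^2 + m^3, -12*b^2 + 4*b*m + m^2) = 6*b + m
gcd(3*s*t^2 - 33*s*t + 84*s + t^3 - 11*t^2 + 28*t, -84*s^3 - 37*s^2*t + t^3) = 3*s + t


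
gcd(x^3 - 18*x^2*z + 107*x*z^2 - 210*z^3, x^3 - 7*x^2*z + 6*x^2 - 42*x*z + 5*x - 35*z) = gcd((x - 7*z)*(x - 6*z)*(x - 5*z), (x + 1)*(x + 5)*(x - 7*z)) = x - 7*z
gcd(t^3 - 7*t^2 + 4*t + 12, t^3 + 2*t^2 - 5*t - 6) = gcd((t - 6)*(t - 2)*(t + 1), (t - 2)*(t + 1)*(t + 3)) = t^2 - t - 2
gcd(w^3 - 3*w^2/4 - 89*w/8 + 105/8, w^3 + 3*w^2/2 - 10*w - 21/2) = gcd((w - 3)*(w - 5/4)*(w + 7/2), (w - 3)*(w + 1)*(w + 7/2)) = w^2 + w/2 - 21/2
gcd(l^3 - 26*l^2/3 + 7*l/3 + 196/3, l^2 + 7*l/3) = l + 7/3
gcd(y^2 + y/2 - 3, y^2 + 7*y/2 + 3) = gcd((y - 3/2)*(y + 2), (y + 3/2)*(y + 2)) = y + 2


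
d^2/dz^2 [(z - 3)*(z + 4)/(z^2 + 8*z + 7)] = 2*(-7*z^3 - 57*z^2 - 309*z - 691)/(z^6 + 24*z^5 + 213*z^4 + 848*z^3 + 1491*z^2 + 1176*z + 343)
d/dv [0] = 0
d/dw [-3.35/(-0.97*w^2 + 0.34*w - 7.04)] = (1.139 - 6.499*w)/(0.97*w^2 - 0.34*w + 7.04)^2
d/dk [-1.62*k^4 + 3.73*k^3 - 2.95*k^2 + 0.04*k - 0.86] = -6.48*k^3 + 11.19*k^2 - 5.9*k + 0.04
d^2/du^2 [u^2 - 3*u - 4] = 2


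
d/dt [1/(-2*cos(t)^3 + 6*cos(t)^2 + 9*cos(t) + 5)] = 3*(4*cos(t) - cos(2*t) + 2)*sin(t)/(-2*cos(t)^3 + 6*cos(t)^2 + 9*cos(t) + 5)^2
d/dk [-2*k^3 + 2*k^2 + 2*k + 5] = -6*k^2 + 4*k + 2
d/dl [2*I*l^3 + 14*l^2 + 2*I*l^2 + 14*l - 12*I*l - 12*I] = 6*I*l^2 + 4*l*(7 + I) + 14 - 12*I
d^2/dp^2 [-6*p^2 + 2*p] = -12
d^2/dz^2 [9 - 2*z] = 0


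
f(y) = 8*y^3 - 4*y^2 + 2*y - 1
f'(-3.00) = 242.00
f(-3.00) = -259.00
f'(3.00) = 194.00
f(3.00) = 185.00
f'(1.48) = 42.73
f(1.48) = 19.13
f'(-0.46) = 10.76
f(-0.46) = -3.55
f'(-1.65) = 80.54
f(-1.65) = -51.13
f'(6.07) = 837.72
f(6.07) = 1652.95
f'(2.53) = 135.38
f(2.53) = 108.01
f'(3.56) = 277.69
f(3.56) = 316.37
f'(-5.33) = 726.45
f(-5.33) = -1336.65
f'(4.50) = 452.00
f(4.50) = 656.00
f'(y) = 24*y^2 - 8*y + 2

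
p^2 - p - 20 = (p - 5)*(p + 4)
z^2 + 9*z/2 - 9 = (z - 3/2)*(z + 6)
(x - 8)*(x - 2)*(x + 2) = x^3 - 8*x^2 - 4*x + 32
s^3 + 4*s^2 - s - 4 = (s - 1)*(s + 1)*(s + 4)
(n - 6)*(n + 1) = n^2 - 5*n - 6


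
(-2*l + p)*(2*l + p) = -4*l^2 + p^2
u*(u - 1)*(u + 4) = u^3 + 3*u^2 - 4*u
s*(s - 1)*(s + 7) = s^3 + 6*s^2 - 7*s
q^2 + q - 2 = (q - 1)*(q + 2)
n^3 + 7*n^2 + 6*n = n*(n + 1)*(n + 6)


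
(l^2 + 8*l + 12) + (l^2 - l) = 2*l^2 + 7*l + 12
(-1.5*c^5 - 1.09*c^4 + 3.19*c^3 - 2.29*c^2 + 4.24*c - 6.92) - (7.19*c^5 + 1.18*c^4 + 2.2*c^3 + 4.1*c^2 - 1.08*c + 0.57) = -8.69*c^5 - 2.27*c^4 + 0.99*c^3 - 6.39*c^2 + 5.32*c - 7.49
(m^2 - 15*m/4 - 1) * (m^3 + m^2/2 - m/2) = m^5 - 13*m^4/4 - 27*m^3/8 + 11*m^2/8 + m/2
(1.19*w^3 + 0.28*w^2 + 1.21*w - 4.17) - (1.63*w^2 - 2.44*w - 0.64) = 1.19*w^3 - 1.35*w^2 + 3.65*w - 3.53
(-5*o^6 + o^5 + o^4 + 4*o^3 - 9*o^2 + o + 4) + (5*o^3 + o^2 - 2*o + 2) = -5*o^6 + o^5 + o^4 + 9*o^3 - 8*o^2 - o + 6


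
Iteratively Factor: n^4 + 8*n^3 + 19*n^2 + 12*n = (n + 4)*(n^3 + 4*n^2 + 3*n) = n*(n + 4)*(n^2 + 4*n + 3) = n*(n + 3)*(n + 4)*(n + 1)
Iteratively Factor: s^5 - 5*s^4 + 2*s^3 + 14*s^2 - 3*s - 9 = (s - 3)*(s^4 - 2*s^3 - 4*s^2 + 2*s + 3) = (s - 3)*(s + 1)*(s^3 - 3*s^2 - s + 3) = (s - 3)*(s + 1)^2*(s^2 - 4*s + 3) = (s - 3)*(s - 1)*(s + 1)^2*(s - 3)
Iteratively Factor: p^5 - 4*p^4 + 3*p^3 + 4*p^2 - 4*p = (p - 2)*(p^4 - 2*p^3 - p^2 + 2*p) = (p - 2)*(p - 1)*(p^3 - p^2 - 2*p) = (p - 2)*(p - 1)*(p + 1)*(p^2 - 2*p) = (p - 2)^2*(p - 1)*(p + 1)*(p)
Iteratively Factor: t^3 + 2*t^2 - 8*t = (t - 2)*(t^2 + 4*t) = (t - 2)*(t + 4)*(t)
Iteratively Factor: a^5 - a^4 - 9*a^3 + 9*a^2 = (a - 3)*(a^4 + 2*a^3 - 3*a^2) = (a - 3)*(a - 1)*(a^3 + 3*a^2) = a*(a - 3)*(a - 1)*(a^2 + 3*a) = a*(a - 3)*(a - 1)*(a + 3)*(a)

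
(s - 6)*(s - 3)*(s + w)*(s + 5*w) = s^4 + 6*s^3*w - 9*s^3 + 5*s^2*w^2 - 54*s^2*w + 18*s^2 - 45*s*w^2 + 108*s*w + 90*w^2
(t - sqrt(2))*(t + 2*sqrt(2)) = t^2 + sqrt(2)*t - 4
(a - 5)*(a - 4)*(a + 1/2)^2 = a^4 - 8*a^3 + 45*a^2/4 + 71*a/4 + 5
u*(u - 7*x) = u^2 - 7*u*x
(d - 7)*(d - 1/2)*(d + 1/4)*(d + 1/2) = d^4 - 27*d^3/4 - 2*d^2 + 27*d/16 + 7/16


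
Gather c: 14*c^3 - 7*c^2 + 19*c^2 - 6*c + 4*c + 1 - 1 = 14*c^3 + 12*c^2 - 2*c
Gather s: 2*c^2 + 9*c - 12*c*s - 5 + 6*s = 2*c^2 + 9*c + s*(6 - 12*c) - 5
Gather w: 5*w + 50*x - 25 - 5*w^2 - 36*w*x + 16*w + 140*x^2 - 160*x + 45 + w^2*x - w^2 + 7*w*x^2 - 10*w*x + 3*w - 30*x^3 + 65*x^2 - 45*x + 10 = w^2*(x - 6) + w*(7*x^2 - 46*x + 24) - 30*x^3 + 205*x^2 - 155*x + 30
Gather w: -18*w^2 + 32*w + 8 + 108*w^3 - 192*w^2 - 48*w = 108*w^3 - 210*w^2 - 16*w + 8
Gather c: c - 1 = c - 1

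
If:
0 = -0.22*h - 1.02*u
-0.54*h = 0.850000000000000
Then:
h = -1.57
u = 0.34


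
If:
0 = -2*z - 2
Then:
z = -1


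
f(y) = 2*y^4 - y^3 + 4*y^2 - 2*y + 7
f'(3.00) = 211.00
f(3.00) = 172.00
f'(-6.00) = -1886.00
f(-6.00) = 2971.00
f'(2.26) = 93.10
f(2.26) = 63.54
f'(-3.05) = -281.29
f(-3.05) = 251.76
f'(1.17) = 16.07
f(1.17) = 12.28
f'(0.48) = 2.03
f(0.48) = 6.96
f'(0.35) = 0.78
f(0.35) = 6.78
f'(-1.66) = -60.14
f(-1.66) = 41.10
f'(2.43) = 114.52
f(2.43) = 81.15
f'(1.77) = 47.12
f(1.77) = 30.08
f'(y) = 8*y^3 - 3*y^2 + 8*y - 2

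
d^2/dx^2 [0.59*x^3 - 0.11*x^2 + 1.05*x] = 3.54*x - 0.22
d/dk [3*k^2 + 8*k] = 6*k + 8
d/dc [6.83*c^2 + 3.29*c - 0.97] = 13.66*c + 3.29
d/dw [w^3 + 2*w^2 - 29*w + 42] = 3*w^2 + 4*w - 29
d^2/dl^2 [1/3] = 0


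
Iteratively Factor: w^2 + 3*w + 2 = (w + 1)*(w + 2)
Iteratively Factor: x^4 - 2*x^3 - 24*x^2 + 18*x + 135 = (x + 3)*(x^3 - 5*x^2 - 9*x + 45) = (x - 5)*(x + 3)*(x^2 - 9) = (x - 5)*(x - 3)*(x + 3)*(x + 3)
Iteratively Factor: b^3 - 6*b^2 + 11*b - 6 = (b - 3)*(b^2 - 3*b + 2) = (b - 3)*(b - 1)*(b - 2)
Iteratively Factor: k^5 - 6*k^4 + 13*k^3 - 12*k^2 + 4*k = (k)*(k^4 - 6*k^3 + 13*k^2 - 12*k + 4) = k*(k - 2)*(k^3 - 4*k^2 + 5*k - 2) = k*(k - 2)*(k - 1)*(k^2 - 3*k + 2) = k*(k - 2)^2*(k - 1)*(k - 1)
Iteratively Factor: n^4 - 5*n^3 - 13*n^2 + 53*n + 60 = (n + 1)*(n^3 - 6*n^2 - 7*n + 60) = (n + 1)*(n + 3)*(n^2 - 9*n + 20) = (n - 4)*(n + 1)*(n + 3)*(n - 5)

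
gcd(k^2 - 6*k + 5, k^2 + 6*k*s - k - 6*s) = k - 1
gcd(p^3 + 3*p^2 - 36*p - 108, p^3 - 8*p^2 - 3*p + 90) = p^2 - 3*p - 18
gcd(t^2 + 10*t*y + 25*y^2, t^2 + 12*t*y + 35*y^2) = t + 5*y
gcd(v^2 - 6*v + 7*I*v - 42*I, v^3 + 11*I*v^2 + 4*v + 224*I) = v + 7*I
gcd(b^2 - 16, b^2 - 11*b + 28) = b - 4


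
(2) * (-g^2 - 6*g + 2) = -2*g^2 - 12*g + 4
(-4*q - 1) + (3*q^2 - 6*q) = 3*q^2 - 10*q - 1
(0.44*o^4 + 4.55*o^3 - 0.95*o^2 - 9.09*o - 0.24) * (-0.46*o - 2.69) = -0.2024*o^5 - 3.2766*o^4 - 11.8025*o^3 + 6.7369*o^2 + 24.5625*o + 0.6456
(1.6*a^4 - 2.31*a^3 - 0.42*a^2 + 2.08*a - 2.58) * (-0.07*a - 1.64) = -0.112*a^5 - 2.4623*a^4 + 3.8178*a^3 + 0.5432*a^2 - 3.2306*a + 4.2312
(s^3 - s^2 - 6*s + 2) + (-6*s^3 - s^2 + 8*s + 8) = -5*s^3 - 2*s^2 + 2*s + 10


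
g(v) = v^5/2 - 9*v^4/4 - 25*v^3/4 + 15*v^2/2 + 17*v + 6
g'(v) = 5*v^4/2 - 9*v^3 - 75*v^2/4 + 15*v + 17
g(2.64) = -57.02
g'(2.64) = -118.24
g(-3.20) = -170.50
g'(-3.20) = 334.06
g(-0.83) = -0.63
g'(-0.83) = -2.03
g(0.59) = 17.12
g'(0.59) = 17.78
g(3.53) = -190.76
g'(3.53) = -171.39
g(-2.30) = -12.53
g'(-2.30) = 62.78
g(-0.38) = 0.92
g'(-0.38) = 9.14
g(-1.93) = 1.45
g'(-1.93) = 17.60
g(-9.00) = -39270.00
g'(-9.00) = 21326.75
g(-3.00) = -112.50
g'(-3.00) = 248.75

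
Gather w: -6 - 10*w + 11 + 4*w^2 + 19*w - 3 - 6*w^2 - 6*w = -2*w^2 + 3*w + 2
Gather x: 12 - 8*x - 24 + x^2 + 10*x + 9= x^2 + 2*x - 3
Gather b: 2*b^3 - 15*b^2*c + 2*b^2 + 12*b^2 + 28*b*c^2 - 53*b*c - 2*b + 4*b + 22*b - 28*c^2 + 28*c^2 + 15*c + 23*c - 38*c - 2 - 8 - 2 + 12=2*b^3 + b^2*(14 - 15*c) + b*(28*c^2 - 53*c + 24)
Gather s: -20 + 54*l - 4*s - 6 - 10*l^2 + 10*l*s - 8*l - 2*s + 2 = -10*l^2 + 46*l + s*(10*l - 6) - 24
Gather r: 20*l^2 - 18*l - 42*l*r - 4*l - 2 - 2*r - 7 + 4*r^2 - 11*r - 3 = 20*l^2 - 22*l + 4*r^2 + r*(-42*l - 13) - 12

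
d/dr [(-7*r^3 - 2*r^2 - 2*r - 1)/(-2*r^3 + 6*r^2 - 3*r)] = (-46*r^4 + 34*r^3 + 12*r^2 + 12*r - 3)/(r^2*(4*r^4 - 24*r^3 + 48*r^2 - 36*r + 9))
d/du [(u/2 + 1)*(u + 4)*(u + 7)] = 3*u^2/2 + 13*u + 25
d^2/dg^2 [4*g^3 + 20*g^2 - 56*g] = 24*g + 40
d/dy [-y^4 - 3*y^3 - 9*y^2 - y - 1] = -4*y^3 - 9*y^2 - 18*y - 1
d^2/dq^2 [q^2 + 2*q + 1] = 2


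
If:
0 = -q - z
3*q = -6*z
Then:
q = 0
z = 0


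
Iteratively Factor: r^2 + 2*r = (r + 2)*(r)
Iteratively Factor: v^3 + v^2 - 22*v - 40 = (v + 2)*(v^2 - v - 20) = (v + 2)*(v + 4)*(v - 5)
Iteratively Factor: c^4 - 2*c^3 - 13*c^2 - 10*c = (c + 1)*(c^3 - 3*c^2 - 10*c) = (c - 5)*(c + 1)*(c^2 + 2*c) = (c - 5)*(c + 1)*(c + 2)*(c)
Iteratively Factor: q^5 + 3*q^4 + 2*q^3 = (q + 2)*(q^4 + q^3) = q*(q + 2)*(q^3 + q^2) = q^2*(q + 2)*(q^2 + q) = q^2*(q + 1)*(q + 2)*(q)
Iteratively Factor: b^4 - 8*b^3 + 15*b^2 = (b - 5)*(b^3 - 3*b^2) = b*(b - 5)*(b^2 - 3*b) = b^2*(b - 5)*(b - 3)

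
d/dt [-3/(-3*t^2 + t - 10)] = 3*(1 - 6*t)/(3*t^2 - t + 10)^2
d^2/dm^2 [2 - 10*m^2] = -20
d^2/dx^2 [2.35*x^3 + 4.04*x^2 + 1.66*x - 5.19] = 14.1*x + 8.08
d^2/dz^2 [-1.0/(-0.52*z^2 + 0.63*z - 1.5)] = (-0.5408*z^2 + 0.6552*z + 1.0*(1.04*z - 0.63)*(2.08*z - 1.26) - 1.56)/(0.52*z^2 - 0.63*z + 1.5)^3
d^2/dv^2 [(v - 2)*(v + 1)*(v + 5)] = 6*v + 8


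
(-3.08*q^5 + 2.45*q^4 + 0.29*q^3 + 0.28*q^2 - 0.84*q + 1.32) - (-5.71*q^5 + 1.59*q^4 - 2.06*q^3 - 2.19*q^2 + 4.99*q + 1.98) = 2.63*q^5 + 0.86*q^4 + 2.35*q^3 + 2.47*q^2 - 5.83*q - 0.66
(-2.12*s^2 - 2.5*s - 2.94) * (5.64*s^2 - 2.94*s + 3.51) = -11.9568*s^4 - 7.8672*s^3 - 16.6728*s^2 - 0.131399999999999*s - 10.3194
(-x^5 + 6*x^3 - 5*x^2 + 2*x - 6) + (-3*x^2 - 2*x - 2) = -x^5 + 6*x^3 - 8*x^2 - 8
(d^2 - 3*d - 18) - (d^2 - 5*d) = 2*d - 18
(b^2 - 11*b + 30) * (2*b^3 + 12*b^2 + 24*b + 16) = 2*b^5 - 10*b^4 - 48*b^3 + 112*b^2 + 544*b + 480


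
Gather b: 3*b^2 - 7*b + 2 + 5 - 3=3*b^2 - 7*b + 4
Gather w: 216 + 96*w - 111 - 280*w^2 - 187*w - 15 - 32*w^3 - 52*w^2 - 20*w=-32*w^3 - 332*w^2 - 111*w + 90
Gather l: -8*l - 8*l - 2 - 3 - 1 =-16*l - 6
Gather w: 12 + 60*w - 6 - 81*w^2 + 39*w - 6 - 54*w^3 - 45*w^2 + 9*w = -54*w^3 - 126*w^2 + 108*w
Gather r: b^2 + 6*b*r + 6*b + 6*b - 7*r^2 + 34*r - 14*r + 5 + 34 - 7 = b^2 + 12*b - 7*r^2 + r*(6*b + 20) + 32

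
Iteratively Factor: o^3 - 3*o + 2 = (o - 1)*(o^2 + o - 2) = (o - 1)^2*(o + 2)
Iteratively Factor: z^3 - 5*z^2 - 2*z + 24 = (z - 3)*(z^2 - 2*z - 8) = (z - 4)*(z - 3)*(z + 2)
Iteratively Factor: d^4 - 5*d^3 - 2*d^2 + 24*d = (d - 3)*(d^3 - 2*d^2 - 8*d) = (d - 4)*(d - 3)*(d^2 + 2*d) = d*(d - 4)*(d - 3)*(d + 2)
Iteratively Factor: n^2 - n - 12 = (n - 4)*(n + 3)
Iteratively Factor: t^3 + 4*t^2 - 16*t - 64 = (t + 4)*(t^2 - 16) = (t - 4)*(t + 4)*(t + 4)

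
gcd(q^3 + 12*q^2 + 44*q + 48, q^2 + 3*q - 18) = q + 6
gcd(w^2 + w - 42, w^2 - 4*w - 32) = 1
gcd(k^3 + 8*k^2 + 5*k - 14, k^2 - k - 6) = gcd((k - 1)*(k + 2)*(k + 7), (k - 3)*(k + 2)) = k + 2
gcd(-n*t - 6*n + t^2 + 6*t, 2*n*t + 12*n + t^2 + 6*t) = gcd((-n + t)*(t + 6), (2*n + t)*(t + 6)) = t + 6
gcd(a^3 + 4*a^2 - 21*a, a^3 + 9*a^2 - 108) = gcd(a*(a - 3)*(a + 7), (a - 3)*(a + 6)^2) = a - 3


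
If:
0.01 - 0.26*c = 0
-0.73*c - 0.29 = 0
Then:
No Solution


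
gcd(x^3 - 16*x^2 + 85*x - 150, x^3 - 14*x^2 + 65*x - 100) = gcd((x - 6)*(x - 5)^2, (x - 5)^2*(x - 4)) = x^2 - 10*x + 25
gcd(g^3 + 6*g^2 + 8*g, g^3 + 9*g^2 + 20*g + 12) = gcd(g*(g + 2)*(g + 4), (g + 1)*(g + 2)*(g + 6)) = g + 2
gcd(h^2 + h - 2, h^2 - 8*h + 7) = h - 1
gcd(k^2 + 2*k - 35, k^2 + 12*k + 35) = k + 7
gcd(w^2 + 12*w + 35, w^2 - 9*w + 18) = 1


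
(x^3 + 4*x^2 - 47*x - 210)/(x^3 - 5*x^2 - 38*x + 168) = (x + 5)/(x - 4)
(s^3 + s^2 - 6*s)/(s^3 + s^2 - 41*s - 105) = s*(s - 2)/(s^2 - 2*s - 35)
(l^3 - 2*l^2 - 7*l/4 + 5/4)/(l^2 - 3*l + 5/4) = l + 1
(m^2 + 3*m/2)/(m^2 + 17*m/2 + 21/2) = m/(m + 7)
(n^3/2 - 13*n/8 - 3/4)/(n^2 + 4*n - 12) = (n^2/2 + n + 3/8)/(n + 6)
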